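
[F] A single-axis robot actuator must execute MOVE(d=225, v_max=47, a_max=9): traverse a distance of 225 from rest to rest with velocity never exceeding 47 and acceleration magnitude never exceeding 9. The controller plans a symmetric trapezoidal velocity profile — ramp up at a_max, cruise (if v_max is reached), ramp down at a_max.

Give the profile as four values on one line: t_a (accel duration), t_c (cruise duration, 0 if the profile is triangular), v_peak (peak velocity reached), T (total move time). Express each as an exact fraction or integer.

v_max²/a_max = 47²/9 = 2209/9
225 < 2209/9 ⇒ no cruise
v_peak = √(225·9) = √2025 = 45
t_a = 45/9 = 5; t_c = 0
T = 2·5 = 10

t_a=5 t_c=0 v_peak=45 T=10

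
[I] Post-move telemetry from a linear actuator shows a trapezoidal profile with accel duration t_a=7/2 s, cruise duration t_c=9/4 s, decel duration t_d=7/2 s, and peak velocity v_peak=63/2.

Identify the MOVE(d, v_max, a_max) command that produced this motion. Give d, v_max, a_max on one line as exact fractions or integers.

a_max = (63/2)/(7/2) = 9
d_a = ½·63/2·7/2 = 441/8; d_c = 63/2·9/4 = 567/8
d = 2·441/8 + 567/8 = 1449/8
t_c = 9/4 > 0 → v_max = v_peak = 63/2

d=1449/8 v_max=63/2 a_max=9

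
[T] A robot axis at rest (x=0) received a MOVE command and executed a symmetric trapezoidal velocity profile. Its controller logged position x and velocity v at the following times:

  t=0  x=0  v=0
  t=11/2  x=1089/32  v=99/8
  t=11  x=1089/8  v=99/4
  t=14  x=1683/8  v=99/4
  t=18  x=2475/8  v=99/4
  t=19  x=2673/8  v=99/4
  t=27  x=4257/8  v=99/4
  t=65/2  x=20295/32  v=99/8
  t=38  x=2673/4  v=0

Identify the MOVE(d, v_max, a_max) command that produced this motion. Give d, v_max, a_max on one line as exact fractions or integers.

final state: t=38, x=2673/4, v=0 → d = 2673/4
a_max = (99/8−0)/(11/2−0) = 9/4
max v = 99/4 over t∈[11,27] → v_max = 99/4
check: 99/4·(11+16) = 2673/4 ✓

d=2673/4 v_max=99/4 a_max=9/4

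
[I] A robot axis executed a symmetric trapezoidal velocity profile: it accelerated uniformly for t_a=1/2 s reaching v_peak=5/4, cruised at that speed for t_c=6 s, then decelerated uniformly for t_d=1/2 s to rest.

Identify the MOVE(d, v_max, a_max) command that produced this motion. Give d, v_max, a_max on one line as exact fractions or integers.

a_max = (5/4)/(1/2) = 5/2
d_a = ½·5/4·1/2 = 5/16; d_c = 5/4·6 = 15/2
d = 2·5/16 + 15/2 = 65/8
t_c = 6 > 0 so v_max = 5/4

d=65/8 v_max=5/4 a_max=5/2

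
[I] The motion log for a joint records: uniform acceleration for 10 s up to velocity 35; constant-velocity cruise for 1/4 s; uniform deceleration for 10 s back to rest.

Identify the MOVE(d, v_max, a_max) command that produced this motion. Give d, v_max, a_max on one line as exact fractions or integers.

d=1435/4 v_max=35 a_max=7/2

a_max = 35/10 = 7/2
d_a = ½·35·10 = 175; d_c = 35·1/4 = 35/4
d = 2·175 + 35/4 = 1435/4
t_c = 1/4 > 0 → v_max = v_peak = 35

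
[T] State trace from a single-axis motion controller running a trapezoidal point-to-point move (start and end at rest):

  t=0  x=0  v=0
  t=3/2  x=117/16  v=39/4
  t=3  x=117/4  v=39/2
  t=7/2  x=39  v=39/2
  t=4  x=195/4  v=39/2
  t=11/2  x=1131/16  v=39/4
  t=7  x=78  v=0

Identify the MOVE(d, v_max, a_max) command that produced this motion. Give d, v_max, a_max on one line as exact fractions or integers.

d=78 v_max=39/2 a_max=13/2

final state: t=7, x=78, v=0 → d = 78
a_max = (39/4−0)/(3/2−0) = 13/2
max v = 39/2 over t∈[3,4] → v_max = 39/2
check: 39/2·(3+1) = 78 ✓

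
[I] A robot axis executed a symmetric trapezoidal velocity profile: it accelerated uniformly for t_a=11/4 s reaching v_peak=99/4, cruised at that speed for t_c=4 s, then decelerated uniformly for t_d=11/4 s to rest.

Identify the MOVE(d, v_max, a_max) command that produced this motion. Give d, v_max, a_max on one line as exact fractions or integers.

d=2673/16 v_max=99/4 a_max=9

a_max = (99/4)/(11/4) = 9
d_a = ½·99/4·11/4 = 1089/32; d_c = 99/4·4 = 99
d = 2·1089/32 + 99 = 2673/16
t_c = 4 > 0 so v_max = 99/4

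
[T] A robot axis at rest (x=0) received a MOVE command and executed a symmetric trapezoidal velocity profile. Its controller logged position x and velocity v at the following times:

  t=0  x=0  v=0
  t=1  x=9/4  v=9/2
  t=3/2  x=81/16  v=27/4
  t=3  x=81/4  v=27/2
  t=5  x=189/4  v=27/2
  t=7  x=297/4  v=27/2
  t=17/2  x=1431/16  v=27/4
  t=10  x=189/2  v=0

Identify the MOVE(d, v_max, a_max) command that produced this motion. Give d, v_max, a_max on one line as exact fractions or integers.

d=189/2 v_max=27/2 a_max=9/2

final state: t=10, x=189/2, v=0 → d = 189/2
a_max = (9/2−0)/(1−0) = 9/2
max v = 27/2 over t∈[3,7] → v_max = 27/2
check: 27/2·(3+4) = 189/2 ✓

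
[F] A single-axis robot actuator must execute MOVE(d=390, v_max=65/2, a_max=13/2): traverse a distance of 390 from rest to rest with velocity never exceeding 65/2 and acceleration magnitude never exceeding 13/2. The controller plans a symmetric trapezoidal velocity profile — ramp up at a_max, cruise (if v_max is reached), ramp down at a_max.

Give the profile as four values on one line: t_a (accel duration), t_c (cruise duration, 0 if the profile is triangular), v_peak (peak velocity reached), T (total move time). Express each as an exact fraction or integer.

vₘ²/aₘ = (65/2)²/(13/2) = 325/2
390 ≥ 325/2 ⇒ cruise phase
t_a = (65/2)/(13/2) = 5; v_peak = 65/2
d_cruise = 390 − 325/2 = 455/2; t_c = (455/2)/(65/2) = 7
T = 2·5 + 7 = 17

t_a=5 t_c=7 v_peak=65/2 T=17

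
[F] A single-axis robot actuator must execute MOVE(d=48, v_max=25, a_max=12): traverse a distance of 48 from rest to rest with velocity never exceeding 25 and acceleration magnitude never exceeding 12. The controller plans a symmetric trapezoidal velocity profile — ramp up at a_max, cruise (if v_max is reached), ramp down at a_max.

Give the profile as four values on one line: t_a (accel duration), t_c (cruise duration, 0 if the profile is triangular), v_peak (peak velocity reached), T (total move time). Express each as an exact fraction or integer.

v_max²/a_max = 25²/12 = 625/12
48 < 625/12 so t_c = 0
v_peak = √(48·12) = √576 = 24
t_a = 24/12 = 2; t_c = 0
T = 2·2 = 4

t_a=2 t_c=0 v_peak=24 T=4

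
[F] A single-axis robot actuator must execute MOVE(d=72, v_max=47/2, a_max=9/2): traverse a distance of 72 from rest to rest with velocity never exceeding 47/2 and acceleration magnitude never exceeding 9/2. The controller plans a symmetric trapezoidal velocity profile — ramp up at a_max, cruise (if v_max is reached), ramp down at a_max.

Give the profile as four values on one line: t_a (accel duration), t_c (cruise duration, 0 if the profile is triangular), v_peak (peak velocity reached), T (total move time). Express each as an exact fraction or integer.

v_max²/a_max = (47/2)²/(9/2) = 2209/18
72 < 2209/18 so t_c = 0
v_peak = √(72·9/2) = √324 = 18
t_a = 18/(9/2) = 4; t_c = 0
T = 2·4 = 8

t_a=4 t_c=0 v_peak=18 T=8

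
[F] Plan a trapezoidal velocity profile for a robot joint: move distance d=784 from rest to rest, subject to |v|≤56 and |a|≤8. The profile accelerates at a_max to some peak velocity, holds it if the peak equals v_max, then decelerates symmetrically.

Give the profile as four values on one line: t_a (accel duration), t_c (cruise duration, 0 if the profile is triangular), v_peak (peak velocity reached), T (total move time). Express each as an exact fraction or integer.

t_a=7 t_c=7 v_peak=56 T=21

vₘ²/aₘ = 56²/8 = 392
784 ≥ 392 so v_max reached
t_a = 56/8 = 7; v_peak = 56
d_cruise = 784 − 392 = 392; t_c = 392/56 = 7
T = 2·7 + 7 = 21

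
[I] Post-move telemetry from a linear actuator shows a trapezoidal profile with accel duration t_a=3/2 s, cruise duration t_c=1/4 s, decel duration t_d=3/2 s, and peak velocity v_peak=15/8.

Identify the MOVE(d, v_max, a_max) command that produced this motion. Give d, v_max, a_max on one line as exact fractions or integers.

d=105/32 v_max=15/8 a_max=5/4

a_max = (15/8)/(3/2) = 5/4
d_a = ½·15/8·3/2 = 45/32; d_c = 15/8·1/4 = 15/32
d = 2·45/32 + 15/32 = 105/32
t_c = 1/4 > 0 ⇒ limit active, v_max = 15/8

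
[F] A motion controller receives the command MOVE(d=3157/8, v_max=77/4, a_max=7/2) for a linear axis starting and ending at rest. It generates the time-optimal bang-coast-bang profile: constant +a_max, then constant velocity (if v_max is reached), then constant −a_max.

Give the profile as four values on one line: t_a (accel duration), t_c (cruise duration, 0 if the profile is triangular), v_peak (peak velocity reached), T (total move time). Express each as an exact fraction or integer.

(v_max)²/a_max = (77/4)²/(7/2) = 847/8
3157/8 ≥ 847/8 → trapezoidal
t_a = (77/4)/(7/2) = 11/2; v_peak = 77/4
d_cruise = 3157/8 − 847/8 = 1155/4; t_c = (1155/4)/(77/4) = 15
T = 2·11/2 + 15 = 26

t_a=11/2 t_c=15 v_peak=77/4 T=26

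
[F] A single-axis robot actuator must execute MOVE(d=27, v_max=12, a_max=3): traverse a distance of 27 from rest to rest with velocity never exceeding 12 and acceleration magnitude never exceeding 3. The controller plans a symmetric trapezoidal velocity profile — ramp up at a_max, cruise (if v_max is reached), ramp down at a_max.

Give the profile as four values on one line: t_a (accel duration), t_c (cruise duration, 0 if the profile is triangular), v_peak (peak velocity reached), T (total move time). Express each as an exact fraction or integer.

t_a=3 t_c=0 v_peak=9 T=6

(v_max)²/a_max = 12²/3 = 48
27 < 48 ⇒ no cruise
v_peak = √(27·3) = √81 = 9
t_a = 9/3 = 3; t_c = 0
T = 2·3 = 6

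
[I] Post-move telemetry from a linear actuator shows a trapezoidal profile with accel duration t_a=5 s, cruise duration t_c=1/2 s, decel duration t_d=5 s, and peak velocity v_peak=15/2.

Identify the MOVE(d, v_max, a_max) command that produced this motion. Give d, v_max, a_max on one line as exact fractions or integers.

d=165/4 v_max=15/2 a_max=3/2

a_max = (15/2)/5 = 3/2
d_a = ½·15/2·5 = 75/4; d_c = 15/2·1/2 = 15/4
d = 2·75/4 + 15/4 = 165/4
t_c = 1/2 > 0 → v_max = v_peak = 15/2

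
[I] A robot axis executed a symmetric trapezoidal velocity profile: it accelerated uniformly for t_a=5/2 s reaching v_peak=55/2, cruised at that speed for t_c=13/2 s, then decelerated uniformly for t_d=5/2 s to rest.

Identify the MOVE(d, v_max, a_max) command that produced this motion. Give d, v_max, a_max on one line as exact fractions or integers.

a_max = (55/2)/(5/2) = 11
d_a = ½·55/2·5/2 = 275/8; d_c = 55/2·13/2 = 715/4
d = 2·275/8 + 715/4 = 495/2
t_c = 13/2 > 0 ⇒ limit active, v_max = 55/2

d=495/2 v_max=55/2 a_max=11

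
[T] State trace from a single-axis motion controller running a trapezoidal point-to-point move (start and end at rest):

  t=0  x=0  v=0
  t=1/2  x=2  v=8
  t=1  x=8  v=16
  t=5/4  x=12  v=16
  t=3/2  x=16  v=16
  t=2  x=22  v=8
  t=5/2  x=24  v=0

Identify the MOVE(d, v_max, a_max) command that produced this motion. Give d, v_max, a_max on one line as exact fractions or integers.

final state: t=5/2, x=24, v=0 → d = 24
a_max = (8−0)/(1/2−0) = 16
max v = 16 over t∈[1,3/2] → v_max = 16
check: 16·(1+1/2) = 24 ✓

d=24 v_max=16 a_max=16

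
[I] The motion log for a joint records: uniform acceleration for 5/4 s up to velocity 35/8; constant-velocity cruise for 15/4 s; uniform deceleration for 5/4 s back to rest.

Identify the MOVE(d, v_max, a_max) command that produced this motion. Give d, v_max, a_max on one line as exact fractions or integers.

a_max = (35/8)/(5/4) = 7/2
d_a = ½·35/8·5/4 = 175/64; d_c = 35/8·15/4 = 525/32
d = 2·175/64 + 525/32 = 175/8
t_c = 15/4 > 0 ⇒ limit active, v_max = 35/8

d=175/8 v_max=35/8 a_max=7/2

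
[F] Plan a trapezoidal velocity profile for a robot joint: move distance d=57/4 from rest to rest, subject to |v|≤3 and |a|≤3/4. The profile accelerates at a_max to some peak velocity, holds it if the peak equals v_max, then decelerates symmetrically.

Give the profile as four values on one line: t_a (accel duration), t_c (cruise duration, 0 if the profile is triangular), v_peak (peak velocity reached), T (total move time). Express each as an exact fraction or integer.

(v_max)²/a_max = 3²/(3/4) = 12
57/4 ≥ 12 so v_max reached
t_a = 3/(3/4) = 4; v_peak = 3
d_cruise = 57/4 − 12 = 9/4; t_c = (9/4)/3 = 3/4
T = 2·4 + 3/4 = 35/4

t_a=4 t_c=3/4 v_peak=3 T=35/4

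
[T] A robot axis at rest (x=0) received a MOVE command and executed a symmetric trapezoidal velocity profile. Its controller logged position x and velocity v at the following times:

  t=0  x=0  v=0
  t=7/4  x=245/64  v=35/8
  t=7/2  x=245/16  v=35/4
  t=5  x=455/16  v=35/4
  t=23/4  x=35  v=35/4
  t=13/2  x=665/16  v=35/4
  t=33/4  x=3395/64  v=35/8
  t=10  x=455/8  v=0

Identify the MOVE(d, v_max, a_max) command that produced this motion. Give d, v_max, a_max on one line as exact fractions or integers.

final state: t=10, x=455/8, v=0 → d = 455/8
a_max = (35/8−0)/(7/4−0) = 5/2
max v = 35/4 over t∈[7/2,13/2] → v_max = 35/4
check: 35/4·(7/2+3) = 455/8 ✓

d=455/8 v_max=35/4 a_max=5/2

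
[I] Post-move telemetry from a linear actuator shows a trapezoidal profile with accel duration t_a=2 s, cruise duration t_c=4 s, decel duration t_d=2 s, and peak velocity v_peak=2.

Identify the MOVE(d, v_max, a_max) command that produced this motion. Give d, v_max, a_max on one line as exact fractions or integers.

a_max = 2/2 = 1
d_a = ½·2·2 = 2; d_c = 2·4 = 8
d = 2·2 + 8 = 12
t_c = 4 > 0 so v_max = 2

d=12 v_max=2 a_max=1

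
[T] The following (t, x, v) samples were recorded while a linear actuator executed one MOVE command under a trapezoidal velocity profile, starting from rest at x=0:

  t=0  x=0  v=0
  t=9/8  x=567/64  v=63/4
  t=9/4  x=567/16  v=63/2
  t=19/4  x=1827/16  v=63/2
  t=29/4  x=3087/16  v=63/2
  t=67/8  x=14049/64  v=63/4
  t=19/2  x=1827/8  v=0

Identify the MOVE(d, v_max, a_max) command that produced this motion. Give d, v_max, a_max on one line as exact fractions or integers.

final state: t=19/2, x=1827/8, v=0 → d = 1827/8
a_max = (63/4−0)/(9/8−0) = 14
max v = 63/2 over t∈[9/4,29/4] → v_max = 63/2
check: 63/2·(9/4+5) = 1827/8 ✓

d=1827/8 v_max=63/2 a_max=14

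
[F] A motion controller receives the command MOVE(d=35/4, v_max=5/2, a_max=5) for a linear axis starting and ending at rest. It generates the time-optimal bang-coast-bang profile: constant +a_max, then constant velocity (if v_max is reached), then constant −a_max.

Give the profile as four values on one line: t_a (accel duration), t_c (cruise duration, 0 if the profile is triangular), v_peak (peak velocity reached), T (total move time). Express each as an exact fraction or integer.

vₘ²/aₘ = (5/2)²/5 = 5/4
35/4 ≥ 5/4 so v_max reached
t_a = (5/2)/5 = 1/2; v_peak = 5/2
d_cruise = 35/4 − 5/4 = 15/2; t_c = (15/2)/(5/2) = 3
T = 2·1/2 + 3 = 4

t_a=1/2 t_c=3 v_peak=5/2 T=4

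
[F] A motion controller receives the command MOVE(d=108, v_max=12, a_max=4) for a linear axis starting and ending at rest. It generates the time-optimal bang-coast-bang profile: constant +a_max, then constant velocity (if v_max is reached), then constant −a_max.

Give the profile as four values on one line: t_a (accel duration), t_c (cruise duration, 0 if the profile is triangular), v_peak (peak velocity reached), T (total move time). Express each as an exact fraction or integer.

v_max²/a_max = 12²/4 = 36
108 ≥ 36 so v_max reached
t_a = 12/4 = 3; v_peak = 12
d_cruise = 108 − 36 = 72; t_c = 72/12 = 6
T = 2·3 + 6 = 12

t_a=3 t_c=6 v_peak=12 T=12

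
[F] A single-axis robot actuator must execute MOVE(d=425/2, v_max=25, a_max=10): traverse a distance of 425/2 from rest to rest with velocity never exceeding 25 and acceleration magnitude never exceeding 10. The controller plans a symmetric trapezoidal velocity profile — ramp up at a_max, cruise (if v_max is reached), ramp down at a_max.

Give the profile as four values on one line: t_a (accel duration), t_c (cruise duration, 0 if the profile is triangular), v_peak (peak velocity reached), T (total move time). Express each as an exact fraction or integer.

v_max²/a_max = 25²/10 = 125/2
425/2 ≥ 125/2 so v_max reached
t_a = 25/10 = 5/2; v_peak = 25
d_cruise = 425/2 − 125/2 = 150; t_c = 150/25 = 6
T = 2·5/2 + 6 = 11

t_a=5/2 t_c=6 v_peak=25 T=11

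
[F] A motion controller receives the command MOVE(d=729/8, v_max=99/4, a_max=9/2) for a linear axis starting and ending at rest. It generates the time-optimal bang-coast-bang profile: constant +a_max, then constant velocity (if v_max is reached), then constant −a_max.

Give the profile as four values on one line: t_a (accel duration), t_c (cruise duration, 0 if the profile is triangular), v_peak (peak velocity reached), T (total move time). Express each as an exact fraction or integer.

(v_max)²/a_max = (99/4)²/(9/2) = 1089/8
729/8 < 1089/8 → triangular
v_peak = √(729/8·9/2) = √(6561/16) = 81/4
t_a = (81/4)/(9/2) = 9/2; t_c = 0
T = 2·9/2 = 9

t_a=9/2 t_c=0 v_peak=81/4 T=9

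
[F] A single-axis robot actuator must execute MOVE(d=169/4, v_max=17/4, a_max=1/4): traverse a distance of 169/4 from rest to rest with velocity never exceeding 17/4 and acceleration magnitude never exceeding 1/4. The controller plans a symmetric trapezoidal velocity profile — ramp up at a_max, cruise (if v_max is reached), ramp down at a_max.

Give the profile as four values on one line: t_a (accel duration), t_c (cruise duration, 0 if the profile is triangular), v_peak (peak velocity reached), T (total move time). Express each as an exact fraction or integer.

t_a=13 t_c=0 v_peak=13/4 T=26

v_max²/a_max = (17/4)²/(1/4) = 289/4
169/4 < 289/4 → triangular
v_peak = √(169/4·1/4) = √(169/16) = 13/4
t_a = (13/4)/(1/4) = 13; t_c = 0
T = 2·13 = 26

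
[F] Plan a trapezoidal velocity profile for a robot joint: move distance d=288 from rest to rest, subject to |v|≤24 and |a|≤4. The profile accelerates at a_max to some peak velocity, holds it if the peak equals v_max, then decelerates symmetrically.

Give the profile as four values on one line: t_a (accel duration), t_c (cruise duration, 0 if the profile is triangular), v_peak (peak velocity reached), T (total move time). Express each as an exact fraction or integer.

t_a=6 t_c=6 v_peak=24 T=18

v_max²/a_max = 24²/4 = 144
288 ≥ 144 ⇒ cruise phase
t_a = 24/4 = 6; v_peak = 24
d_cruise = 288 − 144 = 144; t_c = 144/24 = 6
T = 2·6 + 6 = 18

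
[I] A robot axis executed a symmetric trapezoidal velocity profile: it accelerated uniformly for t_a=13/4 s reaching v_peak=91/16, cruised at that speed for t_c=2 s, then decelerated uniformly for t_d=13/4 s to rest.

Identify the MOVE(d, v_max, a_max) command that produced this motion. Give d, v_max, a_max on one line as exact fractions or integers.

d=1911/64 v_max=91/16 a_max=7/4

a_max = (91/16)/(13/4) = 7/4
d_a = ½·91/16·13/4 = 1183/128; d_c = 91/16·2 = 91/8
d = 2·1183/128 + 91/8 = 1911/64
t_c = 2 > 0 ⇒ limit active, v_max = 91/16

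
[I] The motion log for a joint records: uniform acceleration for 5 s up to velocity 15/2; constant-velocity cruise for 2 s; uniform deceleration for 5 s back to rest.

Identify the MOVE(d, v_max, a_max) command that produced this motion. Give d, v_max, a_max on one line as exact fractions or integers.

a_max = (15/2)/5 = 3/2
d_a = ½·15/2·5 = 75/4; d_c = 15/2·2 = 15
d = 2·75/4 + 15 = 105/2
t_c = 2 > 0 ⇒ limit active, v_max = 15/2

d=105/2 v_max=15/2 a_max=3/2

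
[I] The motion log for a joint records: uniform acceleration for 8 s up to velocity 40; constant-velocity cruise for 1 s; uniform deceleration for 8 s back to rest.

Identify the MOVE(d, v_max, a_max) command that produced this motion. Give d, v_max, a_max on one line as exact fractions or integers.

d=360 v_max=40 a_max=5

a_max = 40/8 = 5
d_a = ½·40·8 = 160; d_c = 40·1 = 40
d = 2·160 + 40 = 360
t_c = 1 > 0 → v_max = v_peak = 40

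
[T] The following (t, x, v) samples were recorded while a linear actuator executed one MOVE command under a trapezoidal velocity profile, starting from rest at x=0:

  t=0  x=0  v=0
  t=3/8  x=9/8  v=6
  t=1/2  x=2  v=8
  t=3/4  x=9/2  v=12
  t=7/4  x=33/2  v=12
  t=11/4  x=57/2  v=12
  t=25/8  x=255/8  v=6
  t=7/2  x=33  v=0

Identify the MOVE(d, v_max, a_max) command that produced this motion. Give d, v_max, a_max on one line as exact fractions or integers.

final state: t=7/2, x=33, v=0 → d = 33
a_max = (6−0)/(3/8−0) = 16
max v = 12 over t∈[3/4,11/4] → v_max = 12
check: 12·(3/4+2) = 33 ✓

d=33 v_max=12 a_max=16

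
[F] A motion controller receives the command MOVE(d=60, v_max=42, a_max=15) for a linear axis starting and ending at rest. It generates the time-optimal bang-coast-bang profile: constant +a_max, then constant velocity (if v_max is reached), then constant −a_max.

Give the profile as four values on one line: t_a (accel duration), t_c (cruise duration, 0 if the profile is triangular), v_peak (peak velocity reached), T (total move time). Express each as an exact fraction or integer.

t_a=2 t_c=0 v_peak=30 T=4

(v_max)²/a_max = 42²/15 = 588/5
60 < 588/5 ⇒ no cruise
v_peak = √(60·15) = √900 = 30
t_a = 30/15 = 2; t_c = 0
T = 2·2 = 4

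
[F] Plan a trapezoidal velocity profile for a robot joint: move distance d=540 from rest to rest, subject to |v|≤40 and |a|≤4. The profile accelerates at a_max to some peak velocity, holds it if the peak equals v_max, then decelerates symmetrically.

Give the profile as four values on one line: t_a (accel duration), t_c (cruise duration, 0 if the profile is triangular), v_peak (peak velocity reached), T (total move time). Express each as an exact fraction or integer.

t_a=10 t_c=7/2 v_peak=40 T=47/2

vₘ²/aₘ = 40²/4 = 400
540 ≥ 400 ⇒ cruise phase
t_a = 40/4 = 10; v_peak = 40
d_cruise = 540 − 400 = 140; t_c = 140/40 = 7/2
T = 2·10 + 7/2 = 47/2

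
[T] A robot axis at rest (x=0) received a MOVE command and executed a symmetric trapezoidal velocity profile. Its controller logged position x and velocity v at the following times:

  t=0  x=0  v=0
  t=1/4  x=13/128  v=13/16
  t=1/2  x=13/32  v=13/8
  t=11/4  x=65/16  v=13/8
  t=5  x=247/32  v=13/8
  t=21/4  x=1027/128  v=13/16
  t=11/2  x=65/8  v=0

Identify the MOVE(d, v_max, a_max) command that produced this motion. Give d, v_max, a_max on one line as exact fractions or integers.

final state: t=11/2, x=65/8, v=0 → d = 65/8
a_max = (13/16−0)/(1/4−0) = 13/4
max v = 13/8 over t∈[1/2,5] → v_max = 13/8
check: 13/8·(1/2+9/2) = 65/8 ✓

d=65/8 v_max=13/8 a_max=13/4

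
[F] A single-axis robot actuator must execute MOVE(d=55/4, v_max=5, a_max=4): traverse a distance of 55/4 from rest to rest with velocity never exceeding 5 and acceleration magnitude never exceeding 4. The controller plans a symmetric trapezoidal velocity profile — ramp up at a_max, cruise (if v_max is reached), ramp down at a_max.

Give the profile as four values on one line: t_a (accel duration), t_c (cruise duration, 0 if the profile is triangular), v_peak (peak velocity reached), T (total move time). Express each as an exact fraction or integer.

t_a=5/4 t_c=3/2 v_peak=5 T=4

(v_max)²/a_max = 5²/4 = 25/4
55/4 ≥ 25/4 so v_max reached
t_a = 5/4; v_peak = 5
d_cruise = 55/4 − 25/4 = 15/2; t_c = (15/2)/5 = 3/2
T = 2·5/4 + 3/2 = 4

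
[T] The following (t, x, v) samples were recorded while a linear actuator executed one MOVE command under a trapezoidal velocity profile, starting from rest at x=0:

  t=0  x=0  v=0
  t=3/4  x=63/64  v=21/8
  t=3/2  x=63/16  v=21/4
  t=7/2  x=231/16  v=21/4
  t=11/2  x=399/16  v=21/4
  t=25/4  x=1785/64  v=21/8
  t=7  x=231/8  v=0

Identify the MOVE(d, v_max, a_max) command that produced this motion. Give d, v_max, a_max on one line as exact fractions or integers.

d=231/8 v_max=21/4 a_max=7/2

final state: t=7, x=231/8, v=0 → d = 231/8
a_max = (21/8−0)/(3/4−0) = 7/2
max v = 21/4 over t∈[3/2,11/2] → v_max = 21/4
check: 21/4·(3/2+4) = 231/8 ✓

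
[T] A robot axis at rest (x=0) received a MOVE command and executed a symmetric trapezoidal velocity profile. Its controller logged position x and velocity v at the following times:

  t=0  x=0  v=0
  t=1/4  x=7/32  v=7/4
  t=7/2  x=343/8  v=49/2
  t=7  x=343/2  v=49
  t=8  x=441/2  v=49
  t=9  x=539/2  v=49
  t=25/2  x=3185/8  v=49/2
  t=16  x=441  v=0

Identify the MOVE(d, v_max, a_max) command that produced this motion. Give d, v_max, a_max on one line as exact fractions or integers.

final state: t=16, x=441, v=0 → d = 441
a_max = (7/4−0)/(1/4−0) = 7
max v = 49 over t∈[7,9] → v_max = 49
check: 49·(7+2) = 441 ✓

d=441 v_max=49 a_max=7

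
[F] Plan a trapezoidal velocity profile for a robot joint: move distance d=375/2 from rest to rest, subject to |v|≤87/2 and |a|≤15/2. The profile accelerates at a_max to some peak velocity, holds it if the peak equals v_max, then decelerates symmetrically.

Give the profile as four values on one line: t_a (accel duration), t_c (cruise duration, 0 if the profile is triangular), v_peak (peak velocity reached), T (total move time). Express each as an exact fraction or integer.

v_max²/a_max = (87/2)²/(15/2) = 2523/10
375/2 < 2523/10 so t_c = 0
v_peak = √(375/2·15/2) = √(5625/4) = 75/2
t_a = (75/2)/(15/2) = 5; t_c = 0
T = 2·5 = 10

t_a=5 t_c=0 v_peak=75/2 T=10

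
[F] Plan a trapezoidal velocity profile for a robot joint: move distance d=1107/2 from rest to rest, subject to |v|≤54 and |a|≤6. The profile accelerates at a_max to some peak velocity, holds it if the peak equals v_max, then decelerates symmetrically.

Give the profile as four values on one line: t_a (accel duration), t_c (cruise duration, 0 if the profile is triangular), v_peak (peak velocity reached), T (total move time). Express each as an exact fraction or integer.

t_a=9 t_c=5/4 v_peak=54 T=77/4

(v_max)²/a_max = 54²/6 = 486
1107/2 ≥ 486 ⇒ cruise phase
t_a = 54/6 = 9; v_peak = 54
d_cruise = 1107/2 − 486 = 135/2; t_c = (135/2)/54 = 5/4
T = 2·9 + 5/4 = 77/4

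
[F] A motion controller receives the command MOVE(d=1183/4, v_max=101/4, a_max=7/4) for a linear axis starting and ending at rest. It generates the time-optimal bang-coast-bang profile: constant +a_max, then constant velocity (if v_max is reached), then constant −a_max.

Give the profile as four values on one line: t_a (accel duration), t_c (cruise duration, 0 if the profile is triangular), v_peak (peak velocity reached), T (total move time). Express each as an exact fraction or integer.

v_max²/a_max = (101/4)²/(7/4) = 10201/28
1183/4 < 10201/28 so t_c = 0
v_peak = √(1183/4·7/4) = √(8281/16) = 91/4
t_a = (91/4)/(7/4) = 13; t_c = 0
T = 2·13 = 26

t_a=13 t_c=0 v_peak=91/4 T=26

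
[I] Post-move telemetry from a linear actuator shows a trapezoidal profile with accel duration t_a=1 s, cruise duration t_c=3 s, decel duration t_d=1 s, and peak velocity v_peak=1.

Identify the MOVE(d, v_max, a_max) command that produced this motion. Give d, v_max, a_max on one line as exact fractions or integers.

a_max = 1/1 = 1
d_a = ½·1·1 = 1/2; d_c = 1·3 = 3
d = 2·1/2 + 3 = 4
t_c = 3 > 0 so v_max = 1

d=4 v_max=1 a_max=1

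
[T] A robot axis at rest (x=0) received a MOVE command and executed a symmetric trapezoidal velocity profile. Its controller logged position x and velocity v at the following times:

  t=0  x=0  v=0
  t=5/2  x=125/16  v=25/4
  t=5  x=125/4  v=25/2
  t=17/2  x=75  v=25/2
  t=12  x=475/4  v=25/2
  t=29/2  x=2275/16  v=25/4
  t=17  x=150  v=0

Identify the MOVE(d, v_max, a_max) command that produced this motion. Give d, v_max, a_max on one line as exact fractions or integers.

final state: t=17, x=150, v=0 → d = 150
a_max = (25/4−0)/(5/2−0) = 5/2
max v = 25/2 over t∈[5,12] → v_max = 25/2
check: 25/2·(5+7) = 150 ✓

d=150 v_max=25/2 a_max=5/2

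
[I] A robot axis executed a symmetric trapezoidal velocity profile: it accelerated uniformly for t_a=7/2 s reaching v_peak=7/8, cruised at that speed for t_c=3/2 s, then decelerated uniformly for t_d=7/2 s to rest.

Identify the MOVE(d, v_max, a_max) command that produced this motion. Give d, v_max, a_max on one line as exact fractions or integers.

d=35/8 v_max=7/8 a_max=1/4

a_max = (7/8)/(7/2) = 1/4
d_a = ½·7/8·7/2 = 49/32; d_c = 7/8·3/2 = 21/16
d = 2·49/32 + 21/16 = 35/8
t_c = 3/2 > 0 so v_max = 7/8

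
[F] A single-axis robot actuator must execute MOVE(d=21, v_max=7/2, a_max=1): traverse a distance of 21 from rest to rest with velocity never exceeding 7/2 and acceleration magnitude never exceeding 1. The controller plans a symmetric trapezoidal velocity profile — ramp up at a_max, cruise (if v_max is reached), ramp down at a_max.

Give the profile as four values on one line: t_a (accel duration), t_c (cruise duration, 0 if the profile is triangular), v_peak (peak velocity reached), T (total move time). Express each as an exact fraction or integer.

(v_max)²/a_max = (7/2)²/1 = 49/4
21 ≥ 49/4 → trapezoidal
t_a = (7/2)/1 = 7/2; v_peak = 7/2
d_cruise = 21 − 49/4 = 35/4; t_c = (35/4)/(7/2) = 5/2
T = 2·7/2 + 5/2 = 19/2

t_a=7/2 t_c=5/2 v_peak=7/2 T=19/2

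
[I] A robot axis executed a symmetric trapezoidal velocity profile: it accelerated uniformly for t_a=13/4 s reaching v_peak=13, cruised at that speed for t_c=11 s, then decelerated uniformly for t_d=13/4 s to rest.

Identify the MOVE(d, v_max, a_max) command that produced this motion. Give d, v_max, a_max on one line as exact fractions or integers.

a_max = 13/(13/4) = 4
d_a = ½·13·13/4 = 169/8; d_c = 13·11 = 143
d = 2·169/8 + 143 = 741/4
t_c = 11 > 0 so v_max = 13

d=741/4 v_max=13 a_max=4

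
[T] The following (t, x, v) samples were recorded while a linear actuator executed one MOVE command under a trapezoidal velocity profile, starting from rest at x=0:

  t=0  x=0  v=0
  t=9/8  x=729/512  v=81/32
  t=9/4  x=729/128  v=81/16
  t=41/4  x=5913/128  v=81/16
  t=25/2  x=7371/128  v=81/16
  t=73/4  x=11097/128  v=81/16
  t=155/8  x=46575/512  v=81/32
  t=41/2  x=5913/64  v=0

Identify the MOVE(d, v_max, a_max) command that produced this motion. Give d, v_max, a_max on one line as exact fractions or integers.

final state: t=41/2, x=5913/64, v=0 → d = 5913/64
a_max = (81/32−0)/(9/8−0) = 9/4
max v = 81/16 over t∈[9/4,73/4] → v_max = 81/16
check: 81/16·(9/4+16) = 5913/64 ✓

d=5913/64 v_max=81/16 a_max=9/4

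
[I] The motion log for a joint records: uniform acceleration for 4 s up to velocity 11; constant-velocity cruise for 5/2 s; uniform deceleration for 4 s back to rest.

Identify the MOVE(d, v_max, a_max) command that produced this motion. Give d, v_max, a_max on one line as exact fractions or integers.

a_max = 11/4
d_a = ½·11·4 = 22; d_c = 11·5/2 = 55/2
d = 2·22 + 55/2 = 143/2
t_c = 5/2 > 0 → v_max = v_peak = 11

d=143/2 v_max=11 a_max=11/4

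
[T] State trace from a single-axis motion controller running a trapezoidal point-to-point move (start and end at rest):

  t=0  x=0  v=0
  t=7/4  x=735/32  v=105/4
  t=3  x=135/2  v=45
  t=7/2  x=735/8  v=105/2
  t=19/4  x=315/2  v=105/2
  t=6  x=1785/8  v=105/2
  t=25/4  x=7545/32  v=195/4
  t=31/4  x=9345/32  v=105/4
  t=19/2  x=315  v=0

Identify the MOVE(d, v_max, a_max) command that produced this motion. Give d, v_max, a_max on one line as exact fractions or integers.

d=315 v_max=105/2 a_max=15

final state: t=19/2, x=315, v=0 → d = 315
a_max = (105/4−0)/(7/4−0) = 15
max v = 105/2 over t∈[7/2,6] → v_max = 105/2
check: 105/2·(7/2+5/2) = 315 ✓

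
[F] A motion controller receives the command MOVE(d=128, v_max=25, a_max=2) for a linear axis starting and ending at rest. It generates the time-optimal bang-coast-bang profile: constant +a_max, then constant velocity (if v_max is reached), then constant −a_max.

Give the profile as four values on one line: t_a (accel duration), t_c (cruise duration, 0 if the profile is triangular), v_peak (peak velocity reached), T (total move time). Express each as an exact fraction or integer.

t_a=8 t_c=0 v_peak=16 T=16

vₘ²/aₘ = 25²/2 = 625/2
128 < 625/2 → triangular
v_peak = √(128·2) = √256 = 16
t_a = 16/2 = 8; t_c = 0
T = 2·8 = 16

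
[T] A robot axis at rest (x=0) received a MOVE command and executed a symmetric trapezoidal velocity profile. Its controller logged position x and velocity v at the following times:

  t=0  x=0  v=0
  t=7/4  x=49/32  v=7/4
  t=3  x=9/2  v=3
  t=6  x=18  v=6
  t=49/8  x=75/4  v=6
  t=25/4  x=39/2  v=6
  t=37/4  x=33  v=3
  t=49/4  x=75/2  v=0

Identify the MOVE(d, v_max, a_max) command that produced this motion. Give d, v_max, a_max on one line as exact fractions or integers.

d=75/2 v_max=6 a_max=1

final state: t=49/4, x=75/2, v=0 → d = 75/2
a_max = (7/4−0)/(7/4−0) = 1
max v = 6 over t∈[6,25/4] → v_max = 6
check: 6·(6+1/4) = 75/2 ✓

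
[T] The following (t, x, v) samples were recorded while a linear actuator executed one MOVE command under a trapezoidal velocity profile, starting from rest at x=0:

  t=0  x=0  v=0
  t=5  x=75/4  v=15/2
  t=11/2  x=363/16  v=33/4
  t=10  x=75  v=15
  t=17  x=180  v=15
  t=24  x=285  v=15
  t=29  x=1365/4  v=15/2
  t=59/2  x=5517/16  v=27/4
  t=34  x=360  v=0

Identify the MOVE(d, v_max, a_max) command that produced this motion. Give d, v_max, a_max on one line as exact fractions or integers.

d=360 v_max=15 a_max=3/2

final state: t=34, x=360, v=0 → d = 360
a_max = (15/2−0)/(5−0) = 3/2
max v = 15 over t∈[10,24] → v_max = 15
check: 15·(10+14) = 360 ✓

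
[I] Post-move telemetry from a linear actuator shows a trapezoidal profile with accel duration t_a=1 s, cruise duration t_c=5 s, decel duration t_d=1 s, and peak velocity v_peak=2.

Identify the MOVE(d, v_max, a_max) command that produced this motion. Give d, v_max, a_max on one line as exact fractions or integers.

a_max = 2/1 = 2
d_a = ½·2·1 = 1; d_c = 2·5 = 10
d = 2·1 + 10 = 12
t_c = 5 > 0 ⇒ limit active, v_max = 2

d=12 v_max=2 a_max=2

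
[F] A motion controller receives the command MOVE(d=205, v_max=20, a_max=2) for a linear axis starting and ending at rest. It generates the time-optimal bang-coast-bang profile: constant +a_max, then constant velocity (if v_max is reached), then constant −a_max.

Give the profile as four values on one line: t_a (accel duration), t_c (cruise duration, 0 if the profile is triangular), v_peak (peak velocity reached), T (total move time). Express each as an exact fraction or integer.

(v_max)²/a_max = 20²/2 = 200
205 ≥ 200 so v_max reached
t_a = 20/2 = 10; v_peak = 20
d_cruise = 205 − 200 = 5; t_c = 5/20 = 1/4
T = 2·10 + 1/4 = 81/4

t_a=10 t_c=1/4 v_peak=20 T=81/4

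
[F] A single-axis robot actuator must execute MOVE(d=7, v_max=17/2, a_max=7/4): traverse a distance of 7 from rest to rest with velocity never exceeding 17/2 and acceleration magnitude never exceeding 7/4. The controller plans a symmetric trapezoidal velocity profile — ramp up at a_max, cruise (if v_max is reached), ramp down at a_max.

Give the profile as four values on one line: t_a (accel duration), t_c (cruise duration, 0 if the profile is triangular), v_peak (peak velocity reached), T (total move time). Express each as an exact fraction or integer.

vₘ²/aₘ = (17/2)²/(7/4) = 289/7
7 < 289/7 → triangular
v_peak = √(7·7/4) = √(49/4) = 7/2
t_a = (7/2)/(7/4) = 2; t_c = 0
T = 2·2 = 4

t_a=2 t_c=0 v_peak=7/2 T=4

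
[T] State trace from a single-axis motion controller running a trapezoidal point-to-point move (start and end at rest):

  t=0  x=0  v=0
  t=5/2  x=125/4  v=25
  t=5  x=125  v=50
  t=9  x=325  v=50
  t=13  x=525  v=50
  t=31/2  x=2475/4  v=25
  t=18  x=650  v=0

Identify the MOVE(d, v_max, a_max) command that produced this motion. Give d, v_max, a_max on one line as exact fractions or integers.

d=650 v_max=50 a_max=10

final state: t=18, x=650, v=0 → d = 650
a_max = (25−0)/(5/2−0) = 10
max v = 50 over t∈[5,13] → v_max = 50
check: 50·(5+8) = 650 ✓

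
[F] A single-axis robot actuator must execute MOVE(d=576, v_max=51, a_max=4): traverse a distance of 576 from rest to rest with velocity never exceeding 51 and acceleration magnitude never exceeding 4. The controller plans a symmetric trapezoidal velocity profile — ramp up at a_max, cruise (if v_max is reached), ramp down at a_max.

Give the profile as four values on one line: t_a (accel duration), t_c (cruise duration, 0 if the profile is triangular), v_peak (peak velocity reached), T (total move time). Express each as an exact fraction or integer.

t_a=12 t_c=0 v_peak=48 T=24

vₘ²/aₘ = 51²/4 = 2601/4
576 < 2601/4 so t_c = 0
v_peak = √(576·4) = √2304 = 48
t_a = 48/4 = 12; t_c = 0
T = 2·12 = 24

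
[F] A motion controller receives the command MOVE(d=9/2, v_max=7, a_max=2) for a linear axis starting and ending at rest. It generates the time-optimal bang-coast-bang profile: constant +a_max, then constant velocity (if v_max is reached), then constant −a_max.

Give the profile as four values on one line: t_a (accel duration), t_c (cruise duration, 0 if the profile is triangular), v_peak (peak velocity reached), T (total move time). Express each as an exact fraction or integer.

v_max²/a_max = 7²/2 = 49/2
9/2 < 49/2 → triangular
v_peak = √(9/2·2) = √9 = 3
t_a = 3/2; t_c = 0
T = 2·3/2 = 3

t_a=3/2 t_c=0 v_peak=3 T=3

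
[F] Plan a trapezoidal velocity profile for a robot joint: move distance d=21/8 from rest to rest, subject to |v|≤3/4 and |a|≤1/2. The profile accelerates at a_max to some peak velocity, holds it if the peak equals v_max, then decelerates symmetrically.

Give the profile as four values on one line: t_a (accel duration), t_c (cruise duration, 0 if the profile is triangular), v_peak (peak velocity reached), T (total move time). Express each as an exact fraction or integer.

v_max²/a_max = (3/4)²/(1/2) = 9/8
21/8 ≥ 9/8 so v_max reached
t_a = (3/4)/(1/2) = 3/2; v_peak = 3/4
d_cruise = 21/8 − 9/8 = 3/2; t_c = (3/2)/(3/4) = 2
T = 2·3/2 + 2 = 5

t_a=3/2 t_c=2 v_peak=3/4 T=5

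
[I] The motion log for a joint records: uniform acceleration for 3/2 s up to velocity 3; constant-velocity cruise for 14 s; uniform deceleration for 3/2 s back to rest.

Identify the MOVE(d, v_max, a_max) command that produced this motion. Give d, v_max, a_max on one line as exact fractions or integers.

d=93/2 v_max=3 a_max=2

a_max = 3/(3/2) = 2
d_a = ½·3·3/2 = 9/4; d_c = 3·14 = 42
d = 2·9/4 + 42 = 93/2
t_c = 14 > 0 → v_max = v_peak = 3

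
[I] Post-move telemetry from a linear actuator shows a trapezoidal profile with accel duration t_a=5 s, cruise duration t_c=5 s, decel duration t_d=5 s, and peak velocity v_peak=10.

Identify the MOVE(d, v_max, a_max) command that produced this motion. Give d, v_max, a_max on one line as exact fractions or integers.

a_max = 10/5 = 2
d_a = ½·10·5 = 25; d_c = 10·5 = 50
d = 2·25 + 50 = 100
t_c = 5 > 0 so v_max = 10

d=100 v_max=10 a_max=2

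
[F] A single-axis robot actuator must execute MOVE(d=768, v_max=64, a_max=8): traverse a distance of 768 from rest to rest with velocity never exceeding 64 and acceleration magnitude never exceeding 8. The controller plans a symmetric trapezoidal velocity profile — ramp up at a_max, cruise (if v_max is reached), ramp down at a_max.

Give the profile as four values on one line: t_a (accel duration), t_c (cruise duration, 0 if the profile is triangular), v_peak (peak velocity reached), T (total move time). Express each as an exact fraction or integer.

t_a=8 t_c=4 v_peak=64 T=20

v_max²/a_max = 64²/8 = 512
768 ≥ 512 ⇒ cruise phase
t_a = 64/8 = 8; v_peak = 64
d_cruise = 768 − 512 = 256; t_c = 256/64 = 4
T = 2·8 + 4 = 20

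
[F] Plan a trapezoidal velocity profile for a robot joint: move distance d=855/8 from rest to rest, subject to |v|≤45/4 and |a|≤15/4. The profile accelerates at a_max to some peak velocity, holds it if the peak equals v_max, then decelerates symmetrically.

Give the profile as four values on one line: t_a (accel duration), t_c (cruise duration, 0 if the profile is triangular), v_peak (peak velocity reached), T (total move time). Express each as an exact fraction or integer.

t_a=3 t_c=13/2 v_peak=45/4 T=25/2

(v_max)²/a_max = (45/4)²/(15/4) = 135/4
855/8 ≥ 135/4 → trapezoidal
t_a = (45/4)/(15/4) = 3; v_peak = 45/4
d_cruise = 855/8 − 135/4 = 585/8; t_c = (585/8)/(45/4) = 13/2
T = 2·3 + 13/2 = 25/2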